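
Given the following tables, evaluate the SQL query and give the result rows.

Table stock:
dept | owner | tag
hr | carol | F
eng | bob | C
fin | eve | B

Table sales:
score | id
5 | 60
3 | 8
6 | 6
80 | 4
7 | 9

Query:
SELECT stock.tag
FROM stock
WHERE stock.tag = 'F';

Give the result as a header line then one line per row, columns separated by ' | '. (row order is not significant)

== RESULT ==
stock.tag
F

Derivation:
After WHERE (1 rows):
stock.dept | stock.owner | stock.tag
hr | carol | F
After SELECT (1 rows):
stock.tag
F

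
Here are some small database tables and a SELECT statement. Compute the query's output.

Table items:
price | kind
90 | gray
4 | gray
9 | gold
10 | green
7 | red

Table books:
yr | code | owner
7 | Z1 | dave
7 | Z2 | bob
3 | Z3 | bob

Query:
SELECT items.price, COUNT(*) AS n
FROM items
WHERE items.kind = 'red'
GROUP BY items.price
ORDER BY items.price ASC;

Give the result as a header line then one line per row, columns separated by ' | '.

== RESULT ==
items.price | n
7 | 1

Derivation:
After WHERE (1 rows):
items.price | items.kind
7 | red
After GROUP BY (1 rows):
items.price | n
7 | 1
After ORDER BY (1 rows):
items.price | n
7 | 1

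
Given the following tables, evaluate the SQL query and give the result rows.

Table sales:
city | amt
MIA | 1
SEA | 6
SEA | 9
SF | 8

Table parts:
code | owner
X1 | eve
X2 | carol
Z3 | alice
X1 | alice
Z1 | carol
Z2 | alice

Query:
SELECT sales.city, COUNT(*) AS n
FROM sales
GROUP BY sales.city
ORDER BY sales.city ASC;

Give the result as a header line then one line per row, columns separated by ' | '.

After GROUP BY (3 rows):
sales.city | n
MIA | 1
SEA | 2
SF | 1
After ORDER BY (3 rows):
sales.city | n
MIA | 1
SEA | 2
SF | 1

== RESULT ==
sales.city | n
MIA | 1
SEA | 2
SF | 1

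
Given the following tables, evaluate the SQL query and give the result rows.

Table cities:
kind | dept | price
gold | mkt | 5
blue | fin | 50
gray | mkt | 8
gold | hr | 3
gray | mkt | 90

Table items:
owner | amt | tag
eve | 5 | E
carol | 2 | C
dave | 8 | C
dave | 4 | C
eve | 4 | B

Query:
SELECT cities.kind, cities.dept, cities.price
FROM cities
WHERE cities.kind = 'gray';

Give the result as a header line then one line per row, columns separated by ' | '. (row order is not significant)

== RESULT ==
cities.kind | cities.dept | cities.price
gray | mkt | 8
gray | mkt | 90

Derivation:
After WHERE (2 rows):
cities.kind | cities.dept | cities.price
gray | mkt | 8
gray | mkt | 90
After SELECT (2 rows):
cities.kind | cities.dept | cities.price
gray | mkt | 8
gray | mkt | 90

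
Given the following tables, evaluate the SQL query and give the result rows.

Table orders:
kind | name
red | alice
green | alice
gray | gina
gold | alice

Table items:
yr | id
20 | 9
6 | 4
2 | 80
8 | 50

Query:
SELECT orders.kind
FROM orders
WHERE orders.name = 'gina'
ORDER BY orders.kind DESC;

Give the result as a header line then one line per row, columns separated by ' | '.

After WHERE (1 rows):
orders.kind | orders.name
gray | gina
After SELECT (1 rows):
orders.kind
gray
After ORDER BY (1 rows):
orders.kind
gray

== RESULT ==
orders.kind
gray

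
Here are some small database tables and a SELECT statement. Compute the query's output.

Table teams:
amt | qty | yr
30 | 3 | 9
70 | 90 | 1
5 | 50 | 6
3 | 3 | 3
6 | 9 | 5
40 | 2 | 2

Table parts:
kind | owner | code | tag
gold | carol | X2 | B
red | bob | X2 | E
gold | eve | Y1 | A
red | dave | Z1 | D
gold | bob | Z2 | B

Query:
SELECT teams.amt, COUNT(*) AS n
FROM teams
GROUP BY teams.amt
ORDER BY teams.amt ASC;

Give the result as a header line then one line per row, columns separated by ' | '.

== RESULT ==
teams.amt | n
3 | 1
5 | 1
6 | 1
30 | 1
40 | 1
70 | 1

Derivation:
After GROUP BY (6 rows):
teams.amt | n
30 | 1
70 | 1
5 | 1
3 | 1
6 | 1
40 | 1
After ORDER BY (6 rows):
teams.amt | n
3 | 1
5 | 1
6 | 1
30 | 1
40 | 1
70 | 1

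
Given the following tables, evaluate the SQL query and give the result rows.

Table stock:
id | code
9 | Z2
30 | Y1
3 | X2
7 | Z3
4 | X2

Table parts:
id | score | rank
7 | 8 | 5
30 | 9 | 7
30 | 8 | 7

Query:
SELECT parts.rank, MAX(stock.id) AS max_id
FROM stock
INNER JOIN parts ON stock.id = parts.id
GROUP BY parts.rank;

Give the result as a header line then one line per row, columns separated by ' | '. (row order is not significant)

After JOIN parts (3 rows):
stock.id | stock.code | parts.id | parts.score | parts.rank
30 | Y1 | 30 | 9 | 7
30 | Y1 | 30 | 8 | 7
7 | Z3 | 7 | 8 | 5
After GROUP BY (2 rows):
parts.rank | max_id
7 | 30
5 | 7

== RESULT ==
parts.rank | max_id
7 | 30
5 | 7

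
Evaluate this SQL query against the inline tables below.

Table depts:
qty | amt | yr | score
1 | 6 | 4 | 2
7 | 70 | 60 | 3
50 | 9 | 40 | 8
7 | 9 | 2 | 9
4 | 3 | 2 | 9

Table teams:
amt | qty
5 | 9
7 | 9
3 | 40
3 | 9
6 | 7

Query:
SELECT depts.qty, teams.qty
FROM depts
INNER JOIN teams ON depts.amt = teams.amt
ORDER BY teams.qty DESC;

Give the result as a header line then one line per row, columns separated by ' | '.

== RESULT ==
depts.qty | teams.qty
4 | 40
4 | 9
1 | 7

Derivation:
After JOIN teams (3 rows):
depts.qty | depts.amt | depts.yr | depts.score | teams.amt | teams.qty
1 | 6 | 4 | 2 | 6 | 7
4 | 3 | 2 | 9 | 3 | 40
4 | 3 | 2 | 9 | 3 | 9
After SELECT (3 rows):
depts.qty | teams.qty
1 | 7
4 | 40
4 | 9
After ORDER BY (3 rows):
depts.qty | teams.qty
4 | 40
4 | 9
1 | 7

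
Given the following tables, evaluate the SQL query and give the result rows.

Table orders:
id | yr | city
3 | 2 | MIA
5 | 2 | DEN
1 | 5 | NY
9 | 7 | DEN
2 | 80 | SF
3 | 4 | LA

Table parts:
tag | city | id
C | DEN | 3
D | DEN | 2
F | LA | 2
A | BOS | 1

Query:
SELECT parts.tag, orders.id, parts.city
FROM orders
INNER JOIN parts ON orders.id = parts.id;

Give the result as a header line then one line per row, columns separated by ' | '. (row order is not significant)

== RESULT ==
parts.tag | orders.id | parts.city
C | 3 | DEN
A | 1 | BOS
D | 2 | DEN
F | 2 | LA
C | 3 | DEN

Derivation:
After JOIN parts (5 rows):
orders.id | orders.yr | orders.city | parts.tag | parts.city | parts.id
3 | 2 | MIA | C | DEN | 3
1 | 5 | NY | A | BOS | 1
2 | 80 | SF | D | DEN | 2
2 | 80 | SF | F | LA | 2
3 | 4 | LA | C | DEN | 3
After SELECT (5 rows):
parts.tag | orders.id | parts.city
C | 3 | DEN
A | 1 | BOS
D | 2 | DEN
F | 2 | LA
C | 3 | DEN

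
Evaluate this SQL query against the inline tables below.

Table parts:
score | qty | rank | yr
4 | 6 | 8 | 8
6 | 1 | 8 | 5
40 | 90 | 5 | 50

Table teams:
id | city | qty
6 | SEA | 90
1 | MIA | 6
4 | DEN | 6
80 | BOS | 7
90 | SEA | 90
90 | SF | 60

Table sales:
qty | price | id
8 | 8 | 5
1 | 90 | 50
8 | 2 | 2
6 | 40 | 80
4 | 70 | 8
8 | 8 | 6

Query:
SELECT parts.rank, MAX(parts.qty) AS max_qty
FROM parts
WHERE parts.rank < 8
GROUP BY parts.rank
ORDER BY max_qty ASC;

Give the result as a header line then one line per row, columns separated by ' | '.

After WHERE (1 rows):
parts.score | parts.qty | parts.rank | parts.yr
40 | 90 | 5 | 50
After GROUP BY (1 rows):
parts.rank | max_qty
5 | 90
After ORDER BY (1 rows):
parts.rank | max_qty
5 | 90

== RESULT ==
parts.rank | max_qty
5 | 90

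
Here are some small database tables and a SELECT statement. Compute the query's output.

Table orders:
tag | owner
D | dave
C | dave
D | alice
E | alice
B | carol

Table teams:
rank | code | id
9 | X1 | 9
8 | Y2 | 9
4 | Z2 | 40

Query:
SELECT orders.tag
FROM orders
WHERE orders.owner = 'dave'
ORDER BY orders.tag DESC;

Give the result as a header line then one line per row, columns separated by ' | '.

After WHERE (2 rows):
orders.tag | orders.owner
D | dave
C | dave
After SELECT (2 rows):
orders.tag
D
C
After ORDER BY (2 rows):
orders.tag
D
C

== RESULT ==
orders.tag
D
C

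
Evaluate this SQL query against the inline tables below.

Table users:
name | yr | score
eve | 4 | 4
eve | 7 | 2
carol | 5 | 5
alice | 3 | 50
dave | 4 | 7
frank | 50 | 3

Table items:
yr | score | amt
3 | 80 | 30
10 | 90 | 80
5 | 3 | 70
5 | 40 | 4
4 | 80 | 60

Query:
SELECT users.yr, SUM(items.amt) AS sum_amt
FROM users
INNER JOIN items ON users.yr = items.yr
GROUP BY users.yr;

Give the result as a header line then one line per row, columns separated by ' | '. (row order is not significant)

== RESULT ==
users.yr | sum_amt
4 | 120
5 | 74
3 | 30

Derivation:
After JOIN items (5 rows):
users.name | users.yr | users.score | items.yr | items.score | items.amt
eve | 4 | 4 | 4 | 80 | 60
carol | 5 | 5 | 5 | 3 | 70
carol | 5 | 5 | 5 | 40 | 4
alice | 3 | 50 | 3 | 80 | 30
dave | 4 | 7 | 4 | 80 | 60
After GROUP BY (3 rows):
users.yr | sum_amt
4 | 120
5 | 74
3 | 30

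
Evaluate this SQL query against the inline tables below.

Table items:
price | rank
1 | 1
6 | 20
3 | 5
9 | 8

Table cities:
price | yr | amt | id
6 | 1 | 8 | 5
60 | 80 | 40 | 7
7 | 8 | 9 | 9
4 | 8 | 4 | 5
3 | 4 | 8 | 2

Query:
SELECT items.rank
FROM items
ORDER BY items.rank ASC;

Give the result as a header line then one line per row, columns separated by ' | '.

== RESULT ==
items.rank
1
5
8
20

Derivation:
After SELECT (4 rows):
items.rank
1
20
5
8
After ORDER BY (4 rows):
items.rank
1
5
8
20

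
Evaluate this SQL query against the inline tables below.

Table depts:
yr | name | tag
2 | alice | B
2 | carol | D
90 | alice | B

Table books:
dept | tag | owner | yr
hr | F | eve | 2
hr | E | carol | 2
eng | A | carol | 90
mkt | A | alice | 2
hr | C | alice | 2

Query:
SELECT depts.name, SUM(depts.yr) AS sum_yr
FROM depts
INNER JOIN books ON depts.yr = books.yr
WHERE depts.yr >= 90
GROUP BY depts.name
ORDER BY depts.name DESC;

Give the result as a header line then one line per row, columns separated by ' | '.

After JOIN books (9 rows):
depts.yr | depts.name | depts.tag | books.dept | books.tag | books.owner | books.yr
2 | alice | B | hr | F | eve | 2
2 | alice | B | hr | E | carol | 2
2 | alice | B | mkt | A | alice | 2
2 | alice | B | hr | C | alice | 2
2 | carol | D | hr | F | eve | 2
2 | carol | D | hr | E | carol | 2
2 | carol | D | mkt | A | alice | 2
2 | carol | D | hr | C | alice | 2
90 | alice | B | eng | A | carol | 90
After WHERE (1 rows):
depts.yr | depts.name | depts.tag | books.dept | books.tag | books.owner | books.yr
90 | alice | B | eng | A | carol | 90
After GROUP BY (1 rows):
depts.name | sum_yr
alice | 90
After ORDER BY (1 rows):
depts.name | sum_yr
alice | 90

== RESULT ==
depts.name | sum_yr
alice | 90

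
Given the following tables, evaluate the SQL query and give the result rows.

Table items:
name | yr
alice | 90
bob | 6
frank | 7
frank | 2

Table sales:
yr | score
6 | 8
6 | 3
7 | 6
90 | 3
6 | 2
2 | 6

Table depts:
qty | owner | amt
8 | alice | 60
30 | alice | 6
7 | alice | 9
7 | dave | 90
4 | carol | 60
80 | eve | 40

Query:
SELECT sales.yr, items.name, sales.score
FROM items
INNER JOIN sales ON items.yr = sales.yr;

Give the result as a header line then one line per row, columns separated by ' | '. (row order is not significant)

== RESULT ==
sales.yr | items.name | sales.score
90 | alice | 3
6 | bob | 8
6 | bob | 3
6 | bob | 2
7 | frank | 6
2 | frank | 6

Derivation:
After JOIN sales (6 rows):
items.name | items.yr | sales.yr | sales.score
alice | 90 | 90 | 3
bob | 6 | 6 | 8
bob | 6 | 6 | 3
bob | 6 | 6 | 2
frank | 7 | 7 | 6
frank | 2 | 2 | 6
After SELECT (6 rows):
sales.yr | items.name | sales.score
90 | alice | 3
6 | bob | 8
6 | bob | 3
6 | bob | 2
7 | frank | 6
2 | frank | 6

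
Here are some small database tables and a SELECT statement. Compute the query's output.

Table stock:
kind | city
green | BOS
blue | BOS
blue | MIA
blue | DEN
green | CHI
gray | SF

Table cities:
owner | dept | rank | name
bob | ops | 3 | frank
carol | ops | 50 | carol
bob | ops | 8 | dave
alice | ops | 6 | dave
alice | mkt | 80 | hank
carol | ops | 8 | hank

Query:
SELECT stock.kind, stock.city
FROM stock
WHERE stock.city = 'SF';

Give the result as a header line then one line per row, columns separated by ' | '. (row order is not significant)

After WHERE (1 rows):
stock.kind | stock.city
gray | SF
After SELECT (1 rows):
stock.kind | stock.city
gray | SF

== RESULT ==
stock.kind | stock.city
gray | SF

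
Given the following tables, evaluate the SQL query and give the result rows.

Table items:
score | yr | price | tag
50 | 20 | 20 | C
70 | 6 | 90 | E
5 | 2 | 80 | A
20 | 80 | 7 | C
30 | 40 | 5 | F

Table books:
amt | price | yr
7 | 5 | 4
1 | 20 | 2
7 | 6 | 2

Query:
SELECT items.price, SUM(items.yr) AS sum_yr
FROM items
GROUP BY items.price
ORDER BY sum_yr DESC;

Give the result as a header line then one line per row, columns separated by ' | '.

== RESULT ==
items.price | sum_yr
7 | 80
5 | 40
20 | 20
90 | 6
80 | 2

Derivation:
After GROUP BY (5 rows):
items.price | sum_yr
20 | 20
90 | 6
80 | 2
7 | 80
5 | 40
After ORDER BY (5 rows):
items.price | sum_yr
7 | 80
5 | 40
20 | 20
90 | 6
80 | 2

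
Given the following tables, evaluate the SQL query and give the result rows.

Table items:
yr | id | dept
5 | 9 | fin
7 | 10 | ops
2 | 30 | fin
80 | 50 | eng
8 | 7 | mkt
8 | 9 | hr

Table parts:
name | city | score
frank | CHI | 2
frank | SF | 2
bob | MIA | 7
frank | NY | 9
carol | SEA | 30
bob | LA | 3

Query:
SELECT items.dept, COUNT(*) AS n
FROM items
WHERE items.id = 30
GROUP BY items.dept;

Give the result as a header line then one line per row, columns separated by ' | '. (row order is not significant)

== RESULT ==
items.dept | n
fin | 1

Derivation:
After WHERE (1 rows):
items.yr | items.id | items.dept
2 | 30 | fin
After GROUP BY (1 rows):
items.dept | n
fin | 1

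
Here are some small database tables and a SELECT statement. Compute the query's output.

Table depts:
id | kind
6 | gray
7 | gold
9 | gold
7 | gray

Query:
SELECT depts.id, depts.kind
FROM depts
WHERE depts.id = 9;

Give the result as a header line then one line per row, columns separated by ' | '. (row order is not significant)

== RESULT ==
depts.id | depts.kind
9 | gold

Derivation:
After WHERE (1 rows):
depts.id | depts.kind
9 | gold
After SELECT (1 rows):
depts.id | depts.kind
9 | gold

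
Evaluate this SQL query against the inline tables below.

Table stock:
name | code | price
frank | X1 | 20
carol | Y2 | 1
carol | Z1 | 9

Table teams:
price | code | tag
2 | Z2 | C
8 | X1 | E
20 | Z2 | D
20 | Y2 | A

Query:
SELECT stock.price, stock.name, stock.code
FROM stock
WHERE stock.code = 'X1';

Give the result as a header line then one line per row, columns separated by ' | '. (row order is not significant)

== RESULT ==
stock.price | stock.name | stock.code
20 | frank | X1

Derivation:
After WHERE (1 rows):
stock.name | stock.code | stock.price
frank | X1 | 20
After SELECT (1 rows):
stock.price | stock.name | stock.code
20 | frank | X1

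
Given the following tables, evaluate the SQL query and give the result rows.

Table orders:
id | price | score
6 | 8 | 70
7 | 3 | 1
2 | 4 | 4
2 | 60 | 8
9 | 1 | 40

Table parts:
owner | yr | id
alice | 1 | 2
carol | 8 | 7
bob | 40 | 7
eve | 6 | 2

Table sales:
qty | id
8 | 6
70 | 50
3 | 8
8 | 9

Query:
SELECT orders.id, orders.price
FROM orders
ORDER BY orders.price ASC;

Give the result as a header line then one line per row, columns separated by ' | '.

After SELECT (5 rows):
orders.id | orders.price
6 | 8
7 | 3
2 | 4
2 | 60
9 | 1
After ORDER BY (5 rows):
orders.id | orders.price
9 | 1
7 | 3
2 | 4
6 | 8
2 | 60

== RESULT ==
orders.id | orders.price
9 | 1
7 | 3
2 | 4
6 | 8
2 | 60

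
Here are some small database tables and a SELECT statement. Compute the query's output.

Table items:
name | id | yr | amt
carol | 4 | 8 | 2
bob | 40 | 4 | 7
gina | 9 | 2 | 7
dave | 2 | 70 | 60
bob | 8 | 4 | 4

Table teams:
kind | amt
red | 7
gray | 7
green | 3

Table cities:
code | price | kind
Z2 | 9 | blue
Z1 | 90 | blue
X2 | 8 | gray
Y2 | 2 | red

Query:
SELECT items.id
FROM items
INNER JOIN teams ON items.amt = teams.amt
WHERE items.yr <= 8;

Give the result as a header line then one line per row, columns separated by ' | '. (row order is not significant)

== RESULT ==
items.id
40
40
9
9

Derivation:
After JOIN teams (4 rows):
items.name | items.id | items.yr | items.amt | teams.kind | teams.amt
bob | 40 | 4 | 7 | red | 7
bob | 40 | 4 | 7 | gray | 7
gina | 9 | 2 | 7 | red | 7
gina | 9 | 2 | 7 | gray | 7
After WHERE (4 rows):
items.name | items.id | items.yr | items.amt | teams.kind | teams.amt
bob | 40 | 4 | 7 | red | 7
bob | 40 | 4 | 7 | gray | 7
gina | 9 | 2 | 7 | red | 7
gina | 9 | 2 | 7 | gray | 7
After SELECT (4 rows):
items.id
40
40
9
9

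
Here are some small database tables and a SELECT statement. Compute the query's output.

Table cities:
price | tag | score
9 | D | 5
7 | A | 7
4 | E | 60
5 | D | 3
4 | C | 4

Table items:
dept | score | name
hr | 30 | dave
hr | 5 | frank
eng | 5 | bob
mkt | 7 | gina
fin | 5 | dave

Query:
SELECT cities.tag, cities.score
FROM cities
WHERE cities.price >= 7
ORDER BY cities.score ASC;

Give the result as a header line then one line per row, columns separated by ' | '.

== RESULT ==
cities.tag | cities.score
D | 5
A | 7

Derivation:
After WHERE (2 rows):
cities.price | cities.tag | cities.score
9 | D | 5
7 | A | 7
After SELECT (2 rows):
cities.tag | cities.score
D | 5
A | 7
After ORDER BY (2 rows):
cities.tag | cities.score
D | 5
A | 7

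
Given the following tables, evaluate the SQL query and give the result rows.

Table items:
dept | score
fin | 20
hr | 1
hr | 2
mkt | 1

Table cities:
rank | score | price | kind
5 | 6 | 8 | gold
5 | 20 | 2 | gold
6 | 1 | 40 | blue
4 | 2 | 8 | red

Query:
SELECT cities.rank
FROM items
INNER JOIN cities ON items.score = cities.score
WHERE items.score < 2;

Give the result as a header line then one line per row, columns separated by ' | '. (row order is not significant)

After JOIN cities (4 rows):
items.dept | items.score | cities.rank | cities.score | cities.price | cities.kind
fin | 20 | 5 | 20 | 2 | gold
hr | 1 | 6 | 1 | 40 | blue
hr | 2 | 4 | 2 | 8 | red
mkt | 1 | 6 | 1 | 40 | blue
After WHERE (2 rows):
items.dept | items.score | cities.rank | cities.score | cities.price | cities.kind
hr | 1 | 6 | 1 | 40 | blue
mkt | 1 | 6 | 1 | 40 | blue
After SELECT (2 rows):
cities.rank
6
6

== RESULT ==
cities.rank
6
6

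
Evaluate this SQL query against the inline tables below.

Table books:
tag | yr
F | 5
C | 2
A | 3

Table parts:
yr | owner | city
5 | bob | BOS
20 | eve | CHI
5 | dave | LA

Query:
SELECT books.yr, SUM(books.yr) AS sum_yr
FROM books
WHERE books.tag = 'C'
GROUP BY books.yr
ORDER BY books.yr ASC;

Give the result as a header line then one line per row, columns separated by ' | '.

== RESULT ==
books.yr | sum_yr
2 | 2

Derivation:
After WHERE (1 rows):
books.tag | books.yr
C | 2
After GROUP BY (1 rows):
books.yr | sum_yr
2 | 2
After ORDER BY (1 rows):
books.yr | sum_yr
2 | 2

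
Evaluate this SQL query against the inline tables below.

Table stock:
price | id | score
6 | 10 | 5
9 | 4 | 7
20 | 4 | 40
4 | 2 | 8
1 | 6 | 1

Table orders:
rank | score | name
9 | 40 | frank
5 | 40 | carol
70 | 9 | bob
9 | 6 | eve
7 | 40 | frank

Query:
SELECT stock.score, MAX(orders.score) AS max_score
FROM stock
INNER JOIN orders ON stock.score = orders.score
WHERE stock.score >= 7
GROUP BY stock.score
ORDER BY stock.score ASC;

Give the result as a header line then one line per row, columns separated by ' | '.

After JOIN orders (3 rows):
stock.price | stock.id | stock.score | orders.rank | orders.score | orders.name
20 | 4 | 40 | 9 | 40 | frank
20 | 4 | 40 | 5 | 40 | carol
20 | 4 | 40 | 7 | 40 | frank
After WHERE (3 rows):
stock.price | stock.id | stock.score | orders.rank | orders.score | orders.name
20 | 4 | 40 | 9 | 40 | frank
20 | 4 | 40 | 5 | 40 | carol
20 | 4 | 40 | 7 | 40 | frank
After GROUP BY (1 rows):
stock.score | max_score
40 | 40
After ORDER BY (1 rows):
stock.score | max_score
40 | 40

== RESULT ==
stock.score | max_score
40 | 40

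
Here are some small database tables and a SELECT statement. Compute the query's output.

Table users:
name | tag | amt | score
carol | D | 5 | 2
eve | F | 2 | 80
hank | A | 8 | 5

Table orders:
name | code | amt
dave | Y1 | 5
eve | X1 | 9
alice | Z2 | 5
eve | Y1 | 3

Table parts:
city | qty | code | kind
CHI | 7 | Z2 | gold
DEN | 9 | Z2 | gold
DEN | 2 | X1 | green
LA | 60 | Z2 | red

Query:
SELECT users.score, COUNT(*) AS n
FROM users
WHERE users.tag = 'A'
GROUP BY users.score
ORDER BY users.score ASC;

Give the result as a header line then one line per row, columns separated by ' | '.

After WHERE (1 rows):
users.name | users.tag | users.amt | users.score
hank | A | 8 | 5
After GROUP BY (1 rows):
users.score | n
5 | 1
After ORDER BY (1 rows):
users.score | n
5 | 1

== RESULT ==
users.score | n
5 | 1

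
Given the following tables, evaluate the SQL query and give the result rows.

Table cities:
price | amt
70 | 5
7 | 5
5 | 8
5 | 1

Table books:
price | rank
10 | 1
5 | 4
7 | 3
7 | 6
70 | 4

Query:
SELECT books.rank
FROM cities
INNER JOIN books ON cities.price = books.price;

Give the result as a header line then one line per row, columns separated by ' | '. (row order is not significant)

After JOIN books (5 rows):
cities.price | cities.amt | books.price | books.rank
70 | 5 | 70 | 4
7 | 5 | 7 | 3
7 | 5 | 7 | 6
5 | 8 | 5 | 4
5 | 1 | 5 | 4
After SELECT (5 rows):
books.rank
4
3
6
4
4

== RESULT ==
books.rank
4
3
6
4
4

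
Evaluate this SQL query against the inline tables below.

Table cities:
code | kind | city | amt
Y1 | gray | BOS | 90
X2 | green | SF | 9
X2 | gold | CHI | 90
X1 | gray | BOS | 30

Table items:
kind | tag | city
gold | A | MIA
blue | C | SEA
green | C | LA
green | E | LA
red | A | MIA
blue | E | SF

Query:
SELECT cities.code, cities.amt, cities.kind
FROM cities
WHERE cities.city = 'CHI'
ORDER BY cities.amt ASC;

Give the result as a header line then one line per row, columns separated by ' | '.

After WHERE (1 rows):
cities.code | cities.kind | cities.city | cities.amt
X2 | gold | CHI | 90
After SELECT (1 rows):
cities.code | cities.amt | cities.kind
X2 | 90 | gold
After ORDER BY (1 rows):
cities.code | cities.amt | cities.kind
X2 | 90 | gold

== RESULT ==
cities.code | cities.amt | cities.kind
X2 | 90 | gold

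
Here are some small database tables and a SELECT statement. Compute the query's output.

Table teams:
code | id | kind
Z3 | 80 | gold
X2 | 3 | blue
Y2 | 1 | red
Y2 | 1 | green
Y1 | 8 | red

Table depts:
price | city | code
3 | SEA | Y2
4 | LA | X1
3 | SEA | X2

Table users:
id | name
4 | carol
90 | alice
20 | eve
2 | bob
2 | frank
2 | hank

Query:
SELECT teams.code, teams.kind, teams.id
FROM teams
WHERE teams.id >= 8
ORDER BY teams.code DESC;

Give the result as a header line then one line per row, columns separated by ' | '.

== RESULT ==
teams.code | teams.kind | teams.id
Z3 | gold | 80
Y1 | red | 8

Derivation:
After WHERE (2 rows):
teams.code | teams.id | teams.kind
Z3 | 80 | gold
Y1 | 8 | red
After SELECT (2 rows):
teams.code | teams.kind | teams.id
Z3 | gold | 80
Y1 | red | 8
After ORDER BY (2 rows):
teams.code | teams.kind | teams.id
Z3 | gold | 80
Y1 | red | 8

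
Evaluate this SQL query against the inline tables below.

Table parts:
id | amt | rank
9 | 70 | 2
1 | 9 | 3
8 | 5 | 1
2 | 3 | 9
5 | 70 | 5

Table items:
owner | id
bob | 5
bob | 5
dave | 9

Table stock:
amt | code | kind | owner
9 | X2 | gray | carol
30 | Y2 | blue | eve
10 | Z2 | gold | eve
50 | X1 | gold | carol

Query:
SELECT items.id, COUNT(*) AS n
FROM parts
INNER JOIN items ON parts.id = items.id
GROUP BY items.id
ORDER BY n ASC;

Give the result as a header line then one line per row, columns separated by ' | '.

After JOIN items (3 rows):
parts.id | parts.amt | parts.rank | items.owner | items.id
9 | 70 | 2 | dave | 9
5 | 70 | 5 | bob | 5
5 | 70 | 5 | bob | 5
After GROUP BY (2 rows):
items.id | n
9 | 1
5 | 2
After ORDER BY (2 rows):
items.id | n
9 | 1
5 | 2

== RESULT ==
items.id | n
9 | 1
5 | 2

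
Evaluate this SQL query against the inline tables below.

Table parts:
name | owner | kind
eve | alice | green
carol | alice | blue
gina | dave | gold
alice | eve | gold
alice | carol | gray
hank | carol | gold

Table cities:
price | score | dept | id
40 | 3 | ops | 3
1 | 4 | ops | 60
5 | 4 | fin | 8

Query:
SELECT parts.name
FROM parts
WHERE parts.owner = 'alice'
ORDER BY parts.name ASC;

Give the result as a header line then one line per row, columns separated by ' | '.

== RESULT ==
parts.name
carol
eve

Derivation:
After WHERE (2 rows):
parts.name | parts.owner | parts.kind
eve | alice | green
carol | alice | blue
After SELECT (2 rows):
parts.name
eve
carol
After ORDER BY (2 rows):
parts.name
carol
eve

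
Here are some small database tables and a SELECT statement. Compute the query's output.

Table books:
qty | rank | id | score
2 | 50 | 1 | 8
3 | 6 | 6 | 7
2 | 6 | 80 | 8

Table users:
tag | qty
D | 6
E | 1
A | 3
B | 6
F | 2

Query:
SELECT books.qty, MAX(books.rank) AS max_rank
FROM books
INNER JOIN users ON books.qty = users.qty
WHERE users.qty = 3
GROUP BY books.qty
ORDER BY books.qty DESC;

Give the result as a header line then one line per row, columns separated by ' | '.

After JOIN users (3 rows):
books.qty | books.rank | books.id | books.score | users.tag | users.qty
2 | 50 | 1 | 8 | F | 2
3 | 6 | 6 | 7 | A | 3
2 | 6 | 80 | 8 | F | 2
After WHERE (1 rows):
books.qty | books.rank | books.id | books.score | users.tag | users.qty
3 | 6 | 6 | 7 | A | 3
After GROUP BY (1 rows):
books.qty | max_rank
3 | 6
After ORDER BY (1 rows):
books.qty | max_rank
3 | 6

== RESULT ==
books.qty | max_rank
3 | 6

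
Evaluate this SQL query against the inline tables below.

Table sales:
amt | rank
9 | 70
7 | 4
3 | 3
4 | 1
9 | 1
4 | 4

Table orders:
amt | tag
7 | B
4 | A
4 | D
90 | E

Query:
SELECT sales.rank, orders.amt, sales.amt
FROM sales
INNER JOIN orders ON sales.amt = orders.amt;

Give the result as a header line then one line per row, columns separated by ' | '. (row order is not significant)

After JOIN orders (5 rows):
sales.amt | sales.rank | orders.amt | orders.tag
7 | 4 | 7 | B
4 | 1 | 4 | A
4 | 1 | 4 | D
4 | 4 | 4 | A
4 | 4 | 4 | D
After SELECT (5 rows):
sales.rank | orders.amt | sales.amt
4 | 7 | 7
1 | 4 | 4
1 | 4 | 4
4 | 4 | 4
4 | 4 | 4

== RESULT ==
sales.rank | orders.amt | sales.amt
4 | 7 | 7
1 | 4 | 4
1 | 4 | 4
4 | 4 | 4
4 | 4 | 4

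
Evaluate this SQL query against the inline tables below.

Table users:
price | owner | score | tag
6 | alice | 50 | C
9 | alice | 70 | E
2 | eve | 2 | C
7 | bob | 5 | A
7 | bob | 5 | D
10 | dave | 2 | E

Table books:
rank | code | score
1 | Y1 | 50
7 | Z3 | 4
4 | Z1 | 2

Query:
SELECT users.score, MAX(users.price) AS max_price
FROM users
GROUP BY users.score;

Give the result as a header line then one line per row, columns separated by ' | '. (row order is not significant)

== RESULT ==
users.score | max_price
50 | 6
70 | 9
2 | 10
5 | 7

Derivation:
After GROUP BY (4 rows):
users.score | max_price
50 | 6
70 | 9
2 | 10
5 | 7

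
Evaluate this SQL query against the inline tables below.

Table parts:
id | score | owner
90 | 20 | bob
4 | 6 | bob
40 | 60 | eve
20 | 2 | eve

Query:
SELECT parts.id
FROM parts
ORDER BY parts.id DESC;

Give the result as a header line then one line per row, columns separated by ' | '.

== RESULT ==
parts.id
90
40
20
4

Derivation:
After SELECT (4 rows):
parts.id
90
4
40
20
After ORDER BY (4 rows):
parts.id
90
40
20
4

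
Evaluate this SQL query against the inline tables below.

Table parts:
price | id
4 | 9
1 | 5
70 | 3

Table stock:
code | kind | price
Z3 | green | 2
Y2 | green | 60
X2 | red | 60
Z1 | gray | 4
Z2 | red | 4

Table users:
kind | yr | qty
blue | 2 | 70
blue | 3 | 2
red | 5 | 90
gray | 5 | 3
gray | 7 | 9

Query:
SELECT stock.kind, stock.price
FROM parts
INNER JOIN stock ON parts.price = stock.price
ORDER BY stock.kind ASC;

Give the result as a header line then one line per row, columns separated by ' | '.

== RESULT ==
stock.kind | stock.price
gray | 4
red | 4

Derivation:
After JOIN stock (2 rows):
parts.price | parts.id | stock.code | stock.kind | stock.price
4 | 9 | Z1 | gray | 4
4 | 9 | Z2 | red | 4
After SELECT (2 rows):
stock.kind | stock.price
gray | 4
red | 4
After ORDER BY (2 rows):
stock.kind | stock.price
gray | 4
red | 4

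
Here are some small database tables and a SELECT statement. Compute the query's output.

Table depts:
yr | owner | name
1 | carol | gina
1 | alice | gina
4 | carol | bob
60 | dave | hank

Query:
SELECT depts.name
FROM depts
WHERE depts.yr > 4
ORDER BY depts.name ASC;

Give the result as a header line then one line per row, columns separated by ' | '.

== RESULT ==
depts.name
hank

Derivation:
After WHERE (1 rows):
depts.yr | depts.owner | depts.name
60 | dave | hank
After SELECT (1 rows):
depts.name
hank
After ORDER BY (1 rows):
depts.name
hank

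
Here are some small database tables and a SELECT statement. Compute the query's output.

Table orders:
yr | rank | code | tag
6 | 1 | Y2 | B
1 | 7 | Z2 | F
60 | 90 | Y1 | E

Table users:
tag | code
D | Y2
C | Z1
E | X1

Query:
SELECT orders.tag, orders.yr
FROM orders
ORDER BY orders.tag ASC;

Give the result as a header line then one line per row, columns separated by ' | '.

== RESULT ==
orders.tag | orders.yr
B | 6
E | 60
F | 1

Derivation:
After SELECT (3 rows):
orders.tag | orders.yr
B | 6
F | 1
E | 60
After ORDER BY (3 rows):
orders.tag | orders.yr
B | 6
E | 60
F | 1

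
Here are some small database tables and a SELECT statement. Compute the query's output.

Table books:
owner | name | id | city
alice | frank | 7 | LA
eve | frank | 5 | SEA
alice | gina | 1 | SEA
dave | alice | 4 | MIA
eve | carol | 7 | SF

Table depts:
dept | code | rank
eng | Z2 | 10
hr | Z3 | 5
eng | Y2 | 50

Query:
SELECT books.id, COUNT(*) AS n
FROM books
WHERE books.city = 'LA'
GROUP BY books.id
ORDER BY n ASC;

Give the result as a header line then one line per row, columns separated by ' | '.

After WHERE (1 rows):
books.owner | books.name | books.id | books.city
alice | frank | 7 | LA
After GROUP BY (1 rows):
books.id | n
7 | 1
After ORDER BY (1 rows):
books.id | n
7 | 1

== RESULT ==
books.id | n
7 | 1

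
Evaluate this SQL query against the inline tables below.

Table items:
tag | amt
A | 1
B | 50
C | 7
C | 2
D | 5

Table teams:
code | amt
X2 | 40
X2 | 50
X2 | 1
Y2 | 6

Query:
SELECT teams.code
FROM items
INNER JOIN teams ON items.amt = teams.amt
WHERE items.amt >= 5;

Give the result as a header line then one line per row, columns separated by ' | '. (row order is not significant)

== RESULT ==
teams.code
X2

Derivation:
After JOIN teams (2 rows):
items.tag | items.amt | teams.code | teams.amt
A | 1 | X2 | 1
B | 50 | X2 | 50
After WHERE (1 rows):
items.tag | items.amt | teams.code | teams.amt
B | 50 | X2 | 50
After SELECT (1 rows):
teams.code
X2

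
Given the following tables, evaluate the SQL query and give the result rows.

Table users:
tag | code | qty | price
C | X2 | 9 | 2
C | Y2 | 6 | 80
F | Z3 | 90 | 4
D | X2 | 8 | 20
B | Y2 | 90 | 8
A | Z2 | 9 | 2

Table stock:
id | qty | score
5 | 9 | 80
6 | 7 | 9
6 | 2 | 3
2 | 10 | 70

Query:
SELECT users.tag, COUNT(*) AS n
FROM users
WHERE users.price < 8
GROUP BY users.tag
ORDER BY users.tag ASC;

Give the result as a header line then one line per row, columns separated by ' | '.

== RESULT ==
users.tag | n
A | 1
C | 1
F | 1

Derivation:
After WHERE (3 rows):
users.tag | users.code | users.qty | users.price
C | X2 | 9 | 2
F | Z3 | 90 | 4
A | Z2 | 9 | 2
After GROUP BY (3 rows):
users.tag | n
C | 1
F | 1
A | 1
After ORDER BY (3 rows):
users.tag | n
A | 1
C | 1
F | 1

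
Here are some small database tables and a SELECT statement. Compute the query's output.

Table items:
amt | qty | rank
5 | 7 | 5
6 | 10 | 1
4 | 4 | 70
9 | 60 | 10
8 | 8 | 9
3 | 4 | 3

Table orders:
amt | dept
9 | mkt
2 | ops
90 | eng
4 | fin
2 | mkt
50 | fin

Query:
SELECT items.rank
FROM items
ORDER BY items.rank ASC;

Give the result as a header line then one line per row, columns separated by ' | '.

After SELECT (6 rows):
items.rank
5
1
70
10
9
3
After ORDER BY (6 rows):
items.rank
1
3
5
9
10
70

== RESULT ==
items.rank
1
3
5
9
10
70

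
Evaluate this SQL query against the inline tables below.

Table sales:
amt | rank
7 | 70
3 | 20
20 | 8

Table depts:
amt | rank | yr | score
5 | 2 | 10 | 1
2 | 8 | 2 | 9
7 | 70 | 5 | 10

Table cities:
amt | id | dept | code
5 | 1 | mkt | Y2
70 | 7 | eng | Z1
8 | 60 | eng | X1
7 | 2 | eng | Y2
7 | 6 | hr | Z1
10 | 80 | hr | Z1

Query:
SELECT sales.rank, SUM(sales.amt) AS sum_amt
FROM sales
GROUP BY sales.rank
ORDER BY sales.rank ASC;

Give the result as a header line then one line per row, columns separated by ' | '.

== RESULT ==
sales.rank | sum_amt
8 | 20
20 | 3
70 | 7

Derivation:
After GROUP BY (3 rows):
sales.rank | sum_amt
70 | 7
20 | 3
8 | 20
After ORDER BY (3 rows):
sales.rank | sum_amt
8 | 20
20 | 3
70 | 7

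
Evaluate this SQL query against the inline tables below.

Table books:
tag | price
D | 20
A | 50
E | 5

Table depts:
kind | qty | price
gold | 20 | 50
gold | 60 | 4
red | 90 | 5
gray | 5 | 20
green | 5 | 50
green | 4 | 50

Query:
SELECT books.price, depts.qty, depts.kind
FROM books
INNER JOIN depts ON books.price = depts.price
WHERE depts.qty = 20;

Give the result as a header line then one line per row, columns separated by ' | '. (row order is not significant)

== RESULT ==
books.price | depts.qty | depts.kind
50 | 20 | gold

Derivation:
After JOIN depts (5 rows):
books.tag | books.price | depts.kind | depts.qty | depts.price
D | 20 | gray | 5 | 20
A | 50 | gold | 20 | 50
A | 50 | green | 5 | 50
A | 50 | green | 4 | 50
E | 5 | red | 90 | 5
After WHERE (1 rows):
books.tag | books.price | depts.kind | depts.qty | depts.price
A | 50 | gold | 20 | 50
After SELECT (1 rows):
books.price | depts.qty | depts.kind
50 | 20 | gold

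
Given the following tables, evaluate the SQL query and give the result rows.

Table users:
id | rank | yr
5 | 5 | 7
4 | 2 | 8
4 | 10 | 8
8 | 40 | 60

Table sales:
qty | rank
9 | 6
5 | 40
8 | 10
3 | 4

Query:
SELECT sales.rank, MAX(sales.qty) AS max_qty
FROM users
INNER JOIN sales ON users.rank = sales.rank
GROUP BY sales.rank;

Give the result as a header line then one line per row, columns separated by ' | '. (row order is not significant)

== RESULT ==
sales.rank | max_qty
10 | 8
40 | 5

Derivation:
After JOIN sales (2 rows):
users.id | users.rank | users.yr | sales.qty | sales.rank
4 | 10 | 8 | 8 | 10
8 | 40 | 60 | 5 | 40
After GROUP BY (2 rows):
sales.rank | max_qty
10 | 8
40 | 5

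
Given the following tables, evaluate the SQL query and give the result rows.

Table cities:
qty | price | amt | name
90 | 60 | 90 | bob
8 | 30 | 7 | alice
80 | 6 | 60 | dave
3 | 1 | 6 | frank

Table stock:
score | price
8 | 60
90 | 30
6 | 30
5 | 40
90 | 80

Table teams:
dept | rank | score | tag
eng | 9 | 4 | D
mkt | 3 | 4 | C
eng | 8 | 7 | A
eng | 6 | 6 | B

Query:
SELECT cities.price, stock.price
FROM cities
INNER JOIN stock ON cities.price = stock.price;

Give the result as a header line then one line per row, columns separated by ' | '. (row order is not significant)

== RESULT ==
cities.price | stock.price
60 | 60
30 | 30
30 | 30

Derivation:
After JOIN stock (3 rows):
cities.qty | cities.price | cities.amt | cities.name | stock.score | stock.price
90 | 60 | 90 | bob | 8 | 60
8 | 30 | 7 | alice | 90 | 30
8 | 30 | 7 | alice | 6 | 30
After SELECT (3 rows):
cities.price | stock.price
60 | 60
30 | 30
30 | 30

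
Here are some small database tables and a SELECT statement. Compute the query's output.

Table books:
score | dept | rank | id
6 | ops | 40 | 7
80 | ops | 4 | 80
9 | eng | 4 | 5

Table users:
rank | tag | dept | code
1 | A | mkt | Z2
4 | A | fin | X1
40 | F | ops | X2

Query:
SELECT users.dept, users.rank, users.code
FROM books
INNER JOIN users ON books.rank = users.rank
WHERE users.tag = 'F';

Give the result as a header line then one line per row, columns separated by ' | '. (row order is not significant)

After JOIN users (3 rows):
books.score | books.dept | books.rank | books.id | users.rank | users.tag | users.dept | users.code
6 | ops | 40 | 7 | 40 | F | ops | X2
80 | ops | 4 | 80 | 4 | A | fin | X1
9 | eng | 4 | 5 | 4 | A | fin | X1
After WHERE (1 rows):
books.score | books.dept | books.rank | books.id | users.rank | users.tag | users.dept | users.code
6 | ops | 40 | 7 | 40 | F | ops | X2
After SELECT (1 rows):
users.dept | users.rank | users.code
ops | 40 | X2

== RESULT ==
users.dept | users.rank | users.code
ops | 40 | X2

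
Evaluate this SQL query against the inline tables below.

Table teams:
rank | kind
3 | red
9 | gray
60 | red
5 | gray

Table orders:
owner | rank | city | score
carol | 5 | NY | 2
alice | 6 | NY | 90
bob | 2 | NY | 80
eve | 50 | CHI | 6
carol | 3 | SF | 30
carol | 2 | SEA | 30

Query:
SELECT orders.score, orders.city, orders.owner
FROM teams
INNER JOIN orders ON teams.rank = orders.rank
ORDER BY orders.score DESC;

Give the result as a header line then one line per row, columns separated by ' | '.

After JOIN orders (2 rows):
teams.rank | teams.kind | orders.owner | orders.rank | orders.city | orders.score
3 | red | carol | 3 | SF | 30
5 | gray | carol | 5 | NY | 2
After SELECT (2 rows):
orders.score | orders.city | orders.owner
30 | SF | carol
2 | NY | carol
After ORDER BY (2 rows):
orders.score | orders.city | orders.owner
30 | SF | carol
2 | NY | carol

== RESULT ==
orders.score | orders.city | orders.owner
30 | SF | carol
2 | NY | carol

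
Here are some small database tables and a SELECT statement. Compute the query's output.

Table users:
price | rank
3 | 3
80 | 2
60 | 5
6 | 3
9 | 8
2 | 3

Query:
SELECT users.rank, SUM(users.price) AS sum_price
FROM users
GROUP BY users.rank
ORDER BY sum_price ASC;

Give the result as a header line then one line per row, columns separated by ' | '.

== RESULT ==
users.rank | sum_price
8 | 9
3 | 11
5 | 60
2 | 80

Derivation:
After GROUP BY (4 rows):
users.rank | sum_price
3 | 11
2 | 80
5 | 60
8 | 9
After ORDER BY (4 rows):
users.rank | sum_price
8 | 9
3 | 11
5 | 60
2 | 80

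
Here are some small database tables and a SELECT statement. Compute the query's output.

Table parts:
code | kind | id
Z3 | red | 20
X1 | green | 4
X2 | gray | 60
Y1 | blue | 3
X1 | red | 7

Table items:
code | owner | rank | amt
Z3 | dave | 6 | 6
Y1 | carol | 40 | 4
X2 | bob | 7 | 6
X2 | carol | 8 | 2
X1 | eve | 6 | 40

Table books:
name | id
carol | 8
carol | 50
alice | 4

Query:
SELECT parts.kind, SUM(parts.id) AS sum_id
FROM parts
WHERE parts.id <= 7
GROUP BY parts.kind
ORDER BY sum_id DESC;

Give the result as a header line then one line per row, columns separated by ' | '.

== RESULT ==
parts.kind | sum_id
red | 7
green | 4
blue | 3

Derivation:
After WHERE (3 rows):
parts.code | parts.kind | parts.id
X1 | green | 4
Y1 | blue | 3
X1 | red | 7
After GROUP BY (3 rows):
parts.kind | sum_id
green | 4
blue | 3
red | 7
After ORDER BY (3 rows):
parts.kind | sum_id
red | 7
green | 4
blue | 3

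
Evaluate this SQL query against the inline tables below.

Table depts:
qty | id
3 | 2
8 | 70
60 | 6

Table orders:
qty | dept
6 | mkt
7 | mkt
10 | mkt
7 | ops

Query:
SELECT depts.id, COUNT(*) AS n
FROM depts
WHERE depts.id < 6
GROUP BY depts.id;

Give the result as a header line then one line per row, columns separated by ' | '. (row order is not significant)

== RESULT ==
depts.id | n
2 | 1

Derivation:
After WHERE (1 rows):
depts.qty | depts.id
3 | 2
After GROUP BY (1 rows):
depts.id | n
2 | 1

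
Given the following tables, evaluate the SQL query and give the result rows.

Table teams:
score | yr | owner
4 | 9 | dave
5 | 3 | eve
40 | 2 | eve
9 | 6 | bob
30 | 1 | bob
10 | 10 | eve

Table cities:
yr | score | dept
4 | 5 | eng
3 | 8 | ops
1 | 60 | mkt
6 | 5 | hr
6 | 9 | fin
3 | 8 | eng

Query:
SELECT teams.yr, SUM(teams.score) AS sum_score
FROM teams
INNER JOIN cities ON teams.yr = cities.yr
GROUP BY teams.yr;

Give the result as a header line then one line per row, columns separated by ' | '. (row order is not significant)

== RESULT ==
teams.yr | sum_score
3 | 10
6 | 18
1 | 30

Derivation:
After JOIN cities (5 rows):
teams.score | teams.yr | teams.owner | cities.yr | cities.score | cities.dept
5 | 3 | eve | 3 | 8 | ops
5 | 3 | eve | 3 | 8 | eng
9 | 6 | bob | 6 | 5 | hr
9 | 6 | bob | 6 | 9 | fin
30 | 1 | bob | 1 | 60 | mkt
After GROUP BY (3 rows):
teams.yr | sum_score
3 | 10
6 | 18
1 | 30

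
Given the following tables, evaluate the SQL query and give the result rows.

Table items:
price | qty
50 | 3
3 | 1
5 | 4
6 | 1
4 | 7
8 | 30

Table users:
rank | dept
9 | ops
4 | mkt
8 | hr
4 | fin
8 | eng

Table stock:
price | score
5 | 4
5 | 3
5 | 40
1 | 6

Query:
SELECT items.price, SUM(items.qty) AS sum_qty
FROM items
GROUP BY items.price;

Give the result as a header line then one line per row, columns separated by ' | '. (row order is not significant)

After GROUP BY (6 rows):
items.price | sum_qty
50 | 3
3 | 1
5 | 4
6 | 1
4 | 7
8 | 30

== RESULT ==
items.price | sum_qty
50 | 3
3 | 1
5 | 4
6 | 1
4 | 7
8 | 30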